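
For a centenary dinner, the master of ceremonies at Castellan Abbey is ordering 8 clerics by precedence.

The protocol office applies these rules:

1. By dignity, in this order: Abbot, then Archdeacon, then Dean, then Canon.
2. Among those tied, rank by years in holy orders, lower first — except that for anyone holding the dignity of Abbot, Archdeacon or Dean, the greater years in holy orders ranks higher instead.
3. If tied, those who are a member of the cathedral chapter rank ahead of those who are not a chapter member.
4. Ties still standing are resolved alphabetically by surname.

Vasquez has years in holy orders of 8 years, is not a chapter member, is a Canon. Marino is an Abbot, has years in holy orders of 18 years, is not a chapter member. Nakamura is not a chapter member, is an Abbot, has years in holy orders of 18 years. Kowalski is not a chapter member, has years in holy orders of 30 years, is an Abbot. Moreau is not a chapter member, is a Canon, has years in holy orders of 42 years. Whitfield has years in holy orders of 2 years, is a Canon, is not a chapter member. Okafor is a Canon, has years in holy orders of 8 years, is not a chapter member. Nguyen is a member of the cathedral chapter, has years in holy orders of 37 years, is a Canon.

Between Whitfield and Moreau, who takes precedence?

Whitfield

By dignity: Kowalski, Marino and Nakamura (Abbot); then Whitfield, Okafor, Vasquez, Nguyen and Moreau (Canon).
Among Kowalski, Marino and Nakamura, by years in holy orders (higher first) (reversed rule for this group): Kowalski (30 years) before Marino and Nakamura (18 years).
Marino and Nakamura are each not a chapter member, so the next rule applies.
Among Marino and Nakamura, alphabetically by surname: Marino before Nakamura.
Among Whitfield, Okafor, Vasquez, Nguyen and Moreau, by years in holy orders (lower first): Whitfield (2 years) before Okafor and Vasquez (8 years) before Nguyen (37 years) before Moreau (42 years).
Okafor and Vasquez are each not a chapter member, so the next rule applies.
Among Okafor and Vasquez, alphabetically by surname: Okafor before Vasquez.
So Whitfield takes precedence.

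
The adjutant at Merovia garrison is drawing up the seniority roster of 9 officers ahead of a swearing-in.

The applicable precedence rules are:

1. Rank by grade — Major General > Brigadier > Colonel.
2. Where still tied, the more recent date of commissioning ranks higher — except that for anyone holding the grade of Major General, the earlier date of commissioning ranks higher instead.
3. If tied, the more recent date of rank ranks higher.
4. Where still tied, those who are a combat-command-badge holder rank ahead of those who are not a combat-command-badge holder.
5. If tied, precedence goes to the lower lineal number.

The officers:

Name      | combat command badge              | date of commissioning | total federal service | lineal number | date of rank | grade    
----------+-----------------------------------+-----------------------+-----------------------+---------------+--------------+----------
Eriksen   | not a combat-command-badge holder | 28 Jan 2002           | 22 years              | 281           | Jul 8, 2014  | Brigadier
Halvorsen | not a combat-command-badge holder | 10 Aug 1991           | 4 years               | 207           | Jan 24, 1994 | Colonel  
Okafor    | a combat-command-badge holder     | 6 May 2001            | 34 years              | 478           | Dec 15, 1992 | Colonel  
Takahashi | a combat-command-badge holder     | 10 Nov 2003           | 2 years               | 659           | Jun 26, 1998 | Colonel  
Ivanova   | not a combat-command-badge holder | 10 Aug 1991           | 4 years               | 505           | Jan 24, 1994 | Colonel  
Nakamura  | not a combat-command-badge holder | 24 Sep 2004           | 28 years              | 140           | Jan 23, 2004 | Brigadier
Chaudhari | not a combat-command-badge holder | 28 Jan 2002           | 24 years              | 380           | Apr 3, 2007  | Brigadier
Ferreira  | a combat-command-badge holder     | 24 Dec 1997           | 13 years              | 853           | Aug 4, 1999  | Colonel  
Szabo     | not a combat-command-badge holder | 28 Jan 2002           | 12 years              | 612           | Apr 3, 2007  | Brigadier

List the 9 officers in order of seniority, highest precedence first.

By grade: Nakamura, Eriksen, Chaudhari and Szabo (Brigadier); then Takahashi, Okafor, Ferreira, Halvorsen and Ivanova (Colonel).
Among Nakamura, Eriksen, Chaudhari and Szabo, by date of commissioning (later first): Nakamura (24 Sep 2004) before Eriksen, Chaudhari and Szabo (28 Jan 2002).
Among Eriksen, Chaudhari and Szabo, by date of rank (later first): Eriksen (Jul 8, 2014) before Chaudhari and Szabo (Apr 3, 2007).
Chaudhari and Szabo are each not a combat-command-badge holder, so the next rule applies.
Among Chaudhari and Szabo, by lineal number (lower first): Chaudhari (380) before Szabo (612).
Among Takahashi, Okafor, Ferreira, Halvorsen and Ivanova, by date of commissioning (later first): Takahashi (10 Nov 2003) before Okafor (6 May 2001) before Ferreira (24 Dec 1997) before Halvorsen and Ivanova (10 Aug 1991).
Halvorsen and Ivanova both have date of rank Jan 24, 1994, so the next rule applies.
Halvorsen and Ivanova are each not a combat-command-badge holder, so the next rule applies.
Among Halvorsen and Ivanova, by lineal number (lower first): Halvorsen (207) before Ivanova (505).
Full order: Nakamura, Eriksen, Chaudhari, Szabo, Takahashi, Okafor, Ferreira, Halvorsen, Ivanova.

Nakamura, Eriksen, Chaudhari, Szabo, Takahashi, Okafor, Ferreira, Halvorsen, Ivanova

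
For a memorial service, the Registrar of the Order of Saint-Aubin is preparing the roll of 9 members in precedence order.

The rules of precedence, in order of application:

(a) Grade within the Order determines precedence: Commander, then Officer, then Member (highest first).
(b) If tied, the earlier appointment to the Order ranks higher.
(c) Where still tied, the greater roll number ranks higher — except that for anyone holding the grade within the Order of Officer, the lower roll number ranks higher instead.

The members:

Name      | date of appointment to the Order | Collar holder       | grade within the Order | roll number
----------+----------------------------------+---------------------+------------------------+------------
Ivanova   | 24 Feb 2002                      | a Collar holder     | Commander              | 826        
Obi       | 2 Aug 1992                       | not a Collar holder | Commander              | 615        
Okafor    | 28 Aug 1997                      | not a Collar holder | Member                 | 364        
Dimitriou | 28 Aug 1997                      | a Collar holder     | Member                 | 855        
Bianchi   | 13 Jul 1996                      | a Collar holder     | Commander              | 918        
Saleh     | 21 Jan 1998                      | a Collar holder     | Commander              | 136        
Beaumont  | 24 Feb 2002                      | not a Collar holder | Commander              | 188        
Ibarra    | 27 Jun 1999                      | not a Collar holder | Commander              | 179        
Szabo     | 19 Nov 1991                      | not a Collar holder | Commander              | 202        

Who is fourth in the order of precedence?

Saleh

By grade within the Order: Szabo, Obi, Bianchi, Saleh, Ibarra, Ivanova and Beaumont (Commander); then Dimitriou and Okafor (Member).
Among Szabo, Obi, Bianchi, Saleh, Ibarra, Ivanova and Beaumont, by date of appointment to the Order (earlier first): Szabo (19 Nov 1991) before Obi (2 Aug 1992) before Bianchi (13 Jul 1996) before Saleh (21 Jan 1998) before Ibarra (27 Jun 1999) before Ivanova and Beaumont (24 Feb 2002).
Among Ivanova and Beaumont, by roll number (higher first): Ivanova (826) before Beaumont (188).
Dimitriou and Okafor both have date of appointment to the Order 28 Aug 1997, so the next rule applies.
Among Dimitriou and Okafor, by roll number (higher first): Dimitriou (855) before Okafor (364).
Order: Szabo, Obi, Bianchi, Saleh, Ibarra, Ivanova, Beaumont, Dimitriou, Okafor.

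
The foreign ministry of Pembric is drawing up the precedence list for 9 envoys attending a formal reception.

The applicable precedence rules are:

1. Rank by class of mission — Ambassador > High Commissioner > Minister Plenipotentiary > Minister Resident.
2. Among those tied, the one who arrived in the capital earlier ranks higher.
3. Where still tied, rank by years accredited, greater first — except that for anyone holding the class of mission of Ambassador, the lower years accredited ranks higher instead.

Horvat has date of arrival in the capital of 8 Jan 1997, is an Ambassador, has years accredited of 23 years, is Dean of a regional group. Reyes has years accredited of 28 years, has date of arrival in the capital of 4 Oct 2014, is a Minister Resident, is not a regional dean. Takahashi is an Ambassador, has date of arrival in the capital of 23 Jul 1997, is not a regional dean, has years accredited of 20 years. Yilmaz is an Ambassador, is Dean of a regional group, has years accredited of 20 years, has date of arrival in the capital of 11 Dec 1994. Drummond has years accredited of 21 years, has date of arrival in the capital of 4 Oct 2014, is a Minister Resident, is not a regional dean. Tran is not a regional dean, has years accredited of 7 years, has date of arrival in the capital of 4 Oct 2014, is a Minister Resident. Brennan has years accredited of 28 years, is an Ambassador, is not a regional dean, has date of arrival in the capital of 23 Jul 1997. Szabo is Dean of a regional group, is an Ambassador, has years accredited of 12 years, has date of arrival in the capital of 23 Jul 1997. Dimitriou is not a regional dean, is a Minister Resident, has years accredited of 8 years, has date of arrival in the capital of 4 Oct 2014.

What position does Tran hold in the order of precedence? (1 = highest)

By class of mission: Yilmaz, Horvat, Szabo, Takahashi and Brennan (Ambassador); then Reyes, Drummond, Dimitriou and Tran (Minister Resident).
Among Yilmaz, Horvat, Szabo, Takahashi and Brennan, by date of arrival in the capital (earlier first): Yilmaz (11 Dec 1994) before Horvat (8 Jan 1997) before Szabo, Takahashi and Brennan (23 Jul 1997).
Among Szabo, Takahashi and Brennan, by years accredited (lower first) (reversed rule for this group): Szabo (12 years) before Takahashi (20 years) before Brennan (28 years).
Reyes, Drummond, Dimitriou and Tran all have date of arrival in the capital 4 Oct 2014, so the next rule applies.
Among Reyes, Drummond, Dimitriou and Tran, by years accredited (higher first): Reyes (28 years) before Drummond (21 years) before Dimitriou (8 years) before Tran (7 years).
Order: Yilmaz, Horvat, Szabo, Takahashi, Brennan, Reyes, Drummond, Dimitriou, Tran. So position 9.

9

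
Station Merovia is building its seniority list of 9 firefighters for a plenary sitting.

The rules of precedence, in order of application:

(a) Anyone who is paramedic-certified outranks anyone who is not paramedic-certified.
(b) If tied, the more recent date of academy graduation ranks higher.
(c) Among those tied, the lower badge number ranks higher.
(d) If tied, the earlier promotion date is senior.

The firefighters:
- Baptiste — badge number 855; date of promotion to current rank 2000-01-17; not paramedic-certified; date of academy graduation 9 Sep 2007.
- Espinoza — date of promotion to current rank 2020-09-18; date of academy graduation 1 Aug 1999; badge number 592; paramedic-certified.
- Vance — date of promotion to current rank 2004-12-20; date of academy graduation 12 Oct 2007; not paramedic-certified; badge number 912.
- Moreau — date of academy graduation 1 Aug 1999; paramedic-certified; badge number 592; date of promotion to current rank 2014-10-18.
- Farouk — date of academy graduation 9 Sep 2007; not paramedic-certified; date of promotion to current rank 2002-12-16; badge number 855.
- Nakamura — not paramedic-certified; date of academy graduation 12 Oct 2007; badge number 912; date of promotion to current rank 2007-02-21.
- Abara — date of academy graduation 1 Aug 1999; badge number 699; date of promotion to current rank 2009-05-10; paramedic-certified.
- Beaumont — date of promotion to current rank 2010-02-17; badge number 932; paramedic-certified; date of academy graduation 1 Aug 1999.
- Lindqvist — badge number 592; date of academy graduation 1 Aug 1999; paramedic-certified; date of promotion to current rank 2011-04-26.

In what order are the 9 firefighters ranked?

Lindqvist, Moreau, Espinoza, Abara, Beaumont, Vance, Nakamura, Baptiste, Farouk

By the first rule: Lindqvist, Moreau, Espinoza, Abara and Beaumont (each paramedic-certified); then Vance, Nakamura, Baptiste and Farouk (each not paramedic-certified).
Lindqvist, Moreau, Espinoza, Abara and Beaumont all have date of academy graduation 1 Aug 1999, so the next rule applies.
Among Lindqvist, Moreau, Espinoza, Abara and Beaumont, by badge number (lower first): Lindqvist, Moreau and Espinoza (592) before Abara (699) before Beaumont (932).
Among Lindqvist, Moreau and Espinoza, by date of promotion to current rank (earlier first): Lindqvist (2011-04-26) before Moreau (2014-10-18) before Espinoza (2020-09-18).
Among Vance, Nakamura, Baptiste and Farouk, by date of academy graduation (later first): Vance and Nakamura (12 Oct 2007) before Baptiste and Farouk (9 Sep 2007).
Vance and Nakamura both have badge number 912, so the next rule applies.
Among Vance and Nakamura, by date of promotion to current rank (earlier first): Vance (2004-12-20) before Nakamura (2007-02-21).
Baptiste and Farouk both have badge number 855, so the next rule applies.
Among Baptiste and Farouk, by date of promotion to current rank (earlier first): Baptiste (2000-01-17) before Farouk (2002-12-16).
Full order: Lindqvist, Moreau, Espinoza, Abara, Beaumont, Vance, Nakamura, Baptiste, Farouk.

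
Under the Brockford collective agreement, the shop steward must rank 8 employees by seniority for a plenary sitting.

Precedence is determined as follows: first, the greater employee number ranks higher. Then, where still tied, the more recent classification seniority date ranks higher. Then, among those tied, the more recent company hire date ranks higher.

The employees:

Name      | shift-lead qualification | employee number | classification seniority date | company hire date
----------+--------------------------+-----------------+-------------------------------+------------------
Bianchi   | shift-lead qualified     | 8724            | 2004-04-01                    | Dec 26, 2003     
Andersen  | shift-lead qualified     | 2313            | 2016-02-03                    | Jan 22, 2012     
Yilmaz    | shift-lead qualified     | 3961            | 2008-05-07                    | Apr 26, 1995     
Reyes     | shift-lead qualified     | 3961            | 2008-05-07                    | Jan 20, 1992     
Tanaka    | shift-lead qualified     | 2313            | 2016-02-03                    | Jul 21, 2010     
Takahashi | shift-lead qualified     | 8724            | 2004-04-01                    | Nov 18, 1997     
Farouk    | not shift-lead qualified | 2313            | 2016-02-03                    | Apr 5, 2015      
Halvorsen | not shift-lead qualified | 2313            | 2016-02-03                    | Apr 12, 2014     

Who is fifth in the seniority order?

Farouk

By employee number (higher first): Bianchi and Takahashi (both 8724); then Yilmaz and Reyes (both 3961); then Farouk, Halvorsen, Andersen and Tanaka (each 2313).
Bianchi and Takahashi both have classification seniority date 2004-04-01, so the next rule applies.
Among Bianchi and Takahashi, by company hire date (later first): Bianchi (Dec 26, 2003) before Takahashi (Nov 18, 1997).
Yilmaz and Reyes both have classification seniority date 2008-05-07, so the next rule applies.
Among Yilmaz and Reyes, by company hire date (later first): Yilmaz (Apr 26, 1995) before Reyes (Jan 20, 1992).
Farouk, Halvorsen, Andersen and Tanaka all have classification seniority date 2016-02-03, so the next rule applies.
Among Farouk, Halvorsen, Andersen and Tanaka, by company hire date (later first): Farouk (Apr 5, 2015) before Halvorsen (Apr 12, 2014) before Andersen (Jan 22, 2012) before Tanaka (Jul 21, 2010).
Order: Bianchi, Takahashi, Yilmaz, Reyes, Farouk, Halvorsen, Andersen, Tanaka.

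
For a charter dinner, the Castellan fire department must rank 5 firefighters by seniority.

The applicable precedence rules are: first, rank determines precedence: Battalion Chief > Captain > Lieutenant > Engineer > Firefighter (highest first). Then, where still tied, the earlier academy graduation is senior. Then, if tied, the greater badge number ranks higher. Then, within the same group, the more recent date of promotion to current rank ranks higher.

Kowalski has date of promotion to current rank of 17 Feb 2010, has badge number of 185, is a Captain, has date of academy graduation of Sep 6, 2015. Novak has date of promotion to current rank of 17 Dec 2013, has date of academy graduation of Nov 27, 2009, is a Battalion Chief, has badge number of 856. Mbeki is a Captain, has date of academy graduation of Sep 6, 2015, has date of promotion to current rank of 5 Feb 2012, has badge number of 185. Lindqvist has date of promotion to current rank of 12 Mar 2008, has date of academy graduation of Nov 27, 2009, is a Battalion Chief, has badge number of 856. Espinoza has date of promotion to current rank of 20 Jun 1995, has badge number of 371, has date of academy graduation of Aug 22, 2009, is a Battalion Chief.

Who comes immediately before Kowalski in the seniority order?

By rank: Espinoza, Novak and Lindqvist (Battalion Chief); then Mbeki and Kowalski (Captain).
Among Espinoza, Novak and Lindqvist, by date of academy graduation (earlier first): Espinoza (Aug 22, 2009) before Novak and Lindqvist (Nov 27, 2009).
Novak and Lindqvist both have badge number 856, so the next rule applies.
Among Novak and Lindqvist, by date of promotion to current rank (later first): Novak (17 Dec 2013) before Lindqvist (12 Mar 2008).
Mbeki and Kowalski both have date of academy graduation Sep 6, 2015, so the next rule applies.
Mbeki and Kowalski both have badge number 185, so the next rule applies.
Among Mbeki and Kowalski, by date of promotion to current rank (later first): Mbeki (5 Feb 2012) before Kowalski (17 Feb 2010).
Order: Espinoza, Novak, Lindqvist, Mbeki, Kowalski.

Mbeki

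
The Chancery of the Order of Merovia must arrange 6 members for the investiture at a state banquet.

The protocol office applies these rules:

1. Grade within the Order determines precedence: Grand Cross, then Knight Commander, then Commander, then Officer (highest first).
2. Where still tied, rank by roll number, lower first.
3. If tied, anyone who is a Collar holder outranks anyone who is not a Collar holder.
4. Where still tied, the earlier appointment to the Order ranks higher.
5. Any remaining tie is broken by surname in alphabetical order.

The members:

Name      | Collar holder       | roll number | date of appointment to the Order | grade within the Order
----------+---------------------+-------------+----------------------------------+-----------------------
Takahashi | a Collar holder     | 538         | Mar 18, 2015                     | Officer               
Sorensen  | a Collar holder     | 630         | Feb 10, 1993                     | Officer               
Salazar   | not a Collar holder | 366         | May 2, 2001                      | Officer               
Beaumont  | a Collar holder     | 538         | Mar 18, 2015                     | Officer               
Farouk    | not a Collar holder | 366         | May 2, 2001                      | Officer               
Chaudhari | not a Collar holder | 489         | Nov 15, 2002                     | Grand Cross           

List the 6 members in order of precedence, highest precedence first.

By grade within the Order: Chaudhari (Grand Cross); then Farouk, Salazar, Beaumont, Takahashi and Sorensen (Officer).
Among Farouk, Salazar, Beaumont, Takahashi and Sorensen, by roll number (lower first): Farouk and Salazar (366) before Beaumont and Takahashi (538) before Sorensen (630).
Farouk and Salazar are each not a Collar holder, so the next rule applies.
Farouk and Salazar both have date of appointment to the Order May 2, 2001, so the next rule applies.
Among Farouk and Salazar, alphabetically by surname: Farouk before Salazar.
Beaumont and Takahashi are each a Collar holder, so the next rule applies.
Beaumont and Takahashi both have date of appointment to the Order Mar 18, 2015, so the next rule applies.
Among Beaumont and Takahashi, alphabetically by surname: Beaumont before Takahashi.
Full order: Chaudhari, Farouk, Salazar, Beaumont, Takahashi, Sorensen.

Chaudhari, Farouk, Salazar, Beaumont, Takahashi, Sorensen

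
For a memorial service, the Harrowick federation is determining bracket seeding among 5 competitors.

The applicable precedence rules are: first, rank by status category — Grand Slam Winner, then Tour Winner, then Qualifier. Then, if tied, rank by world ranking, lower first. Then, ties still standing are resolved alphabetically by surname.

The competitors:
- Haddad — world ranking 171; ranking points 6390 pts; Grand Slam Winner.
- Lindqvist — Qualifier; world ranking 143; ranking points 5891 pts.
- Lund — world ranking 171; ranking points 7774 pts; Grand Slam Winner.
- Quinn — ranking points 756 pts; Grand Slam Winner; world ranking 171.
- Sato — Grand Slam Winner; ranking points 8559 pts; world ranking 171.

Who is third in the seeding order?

By status category: Haddad, Lund, Quinn and Sato (Grand Slam Winner); then Lindqvist (Qualifier).
Haddad, Lund, Quinn and Sato all have world ranking 171, so the next rule applies.
Among Haddad, Lund, Quinn and Sato, alphabetically by surname: Haddad before Lund before Quinn before Sato.
Order: Haddad, Lund, Quinn, Sato, Lindqvist.

Quinn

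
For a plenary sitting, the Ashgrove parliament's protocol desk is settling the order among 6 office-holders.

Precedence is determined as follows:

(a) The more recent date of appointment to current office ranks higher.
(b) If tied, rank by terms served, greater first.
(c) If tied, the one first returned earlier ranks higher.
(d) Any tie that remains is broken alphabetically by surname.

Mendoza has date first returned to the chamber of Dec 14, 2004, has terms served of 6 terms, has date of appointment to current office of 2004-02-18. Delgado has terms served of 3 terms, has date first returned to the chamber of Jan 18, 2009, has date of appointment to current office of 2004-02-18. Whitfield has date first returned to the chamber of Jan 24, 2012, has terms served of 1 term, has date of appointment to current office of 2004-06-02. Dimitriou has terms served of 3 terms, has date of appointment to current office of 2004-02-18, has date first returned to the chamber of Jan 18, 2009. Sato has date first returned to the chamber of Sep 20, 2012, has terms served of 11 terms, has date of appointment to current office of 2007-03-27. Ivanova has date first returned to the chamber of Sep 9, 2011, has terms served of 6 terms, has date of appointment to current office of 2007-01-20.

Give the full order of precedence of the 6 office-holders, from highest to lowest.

Sato, Ivanova, Whitfield, Mendoza, Delgado, Dimitriou

By date of appointment to current office (later first): Sato (2007-03-27); then Ivanova (2007-01-20); then Whitfield (2004-06-02); then Mendoza, Delgado and Dimitriou (each 2004-02-18).
Among Mendoza, Delgado and Dimitriou, by terms served (higher first): Mendoza (6 terms) before Delgado and Dimitriou (3 terms).
Delgado and Dimitriou both have date first returned to the chamber Jan 18, 2009, so the next rule applies.
Among Delgado and Dimitriou, alphabetically by surname: Delgado before Dimitriou.
Full order: Sato, Ivanova, Whitfield, Mendoza, Delgado, Dimitriou.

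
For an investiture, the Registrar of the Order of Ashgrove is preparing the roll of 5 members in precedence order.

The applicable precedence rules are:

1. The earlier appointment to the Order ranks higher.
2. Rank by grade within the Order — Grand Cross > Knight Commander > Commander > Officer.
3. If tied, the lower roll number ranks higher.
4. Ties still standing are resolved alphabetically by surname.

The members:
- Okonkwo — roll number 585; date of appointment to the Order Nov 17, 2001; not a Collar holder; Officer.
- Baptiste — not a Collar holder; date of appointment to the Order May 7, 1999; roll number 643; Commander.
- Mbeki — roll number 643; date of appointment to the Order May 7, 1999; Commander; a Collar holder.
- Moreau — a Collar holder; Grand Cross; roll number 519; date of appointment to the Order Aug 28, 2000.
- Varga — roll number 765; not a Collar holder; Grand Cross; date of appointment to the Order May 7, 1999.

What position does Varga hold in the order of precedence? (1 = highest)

1

By date of appointment to the Order (earlier first): Varga, Baptiste and Mbeki (each May 7, 1999); then Moreau (Aug 28, 2000); then Okonkwo (Nov 17, 2001).
Among Varga, Baptiste and Mbeki, by grade within the Order: Varga (Grand Cross) before Baptiste and Mbeki (Commander).
Baptiste and Mbeki both have roll number 643, so the next rule applies.
Among Baptiste and Mbeki, alphabetically by surname: Baptiste before Mbeki.
Order: Varga, Baptiste, Mbeki, Moreau, Okonkwo. So position 1.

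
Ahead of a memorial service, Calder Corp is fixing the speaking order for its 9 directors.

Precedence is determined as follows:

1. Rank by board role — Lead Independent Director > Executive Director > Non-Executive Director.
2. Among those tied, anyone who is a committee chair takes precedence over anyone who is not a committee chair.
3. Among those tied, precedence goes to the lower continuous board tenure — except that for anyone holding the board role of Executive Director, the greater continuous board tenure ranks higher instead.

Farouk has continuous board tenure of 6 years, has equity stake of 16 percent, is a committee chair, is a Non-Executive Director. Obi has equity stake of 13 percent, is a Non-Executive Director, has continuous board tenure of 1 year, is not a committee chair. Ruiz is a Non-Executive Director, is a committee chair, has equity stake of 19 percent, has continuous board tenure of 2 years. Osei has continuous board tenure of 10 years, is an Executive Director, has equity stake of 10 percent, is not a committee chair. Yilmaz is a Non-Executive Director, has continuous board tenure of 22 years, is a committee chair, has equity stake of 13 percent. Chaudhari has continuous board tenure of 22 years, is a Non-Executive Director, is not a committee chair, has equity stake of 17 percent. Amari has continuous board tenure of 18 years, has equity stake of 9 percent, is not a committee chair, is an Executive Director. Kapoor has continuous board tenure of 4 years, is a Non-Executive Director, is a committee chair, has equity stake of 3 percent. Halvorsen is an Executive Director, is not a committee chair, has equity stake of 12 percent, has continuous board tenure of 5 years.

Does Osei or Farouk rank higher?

Osei

By board role: Amari, Osei and Halvorsen (Executive Director); then Ruiz, Kapoor, Farouk, Yilmaz, Obi and Chaudhari (Non-Executive Director).
Amari, Osei and Halvorsen are each not a committee chair, so the next rule applies.
Among Amari, Osei and Halvorsen, by continuous board tenure (higher first) (reversed rule for this group): Amari (18 years) before Osei (10 years) before Halvorsen (5 years).
Among Ruiz, Kapoor, Farouk, Yilmaz, Obi and Chaudhari, a committee chair before not a committee chair: Ruiz, Kapoor, Farouk and Yilmaz (a committee chair) before Obi and Chaudhari (not a committee chair).
Among Ruiz, Kapoor, Farouk and Yilmaz, by continuous board tenure (lower first): Ruiz (2 years) before Kapoor (4 years) before Farouk (6 years) before Yilmaz (22 years).
Among Obi and Chaudhari, by continuous board tenure (lower first): Obi (1 year) before Chaudhari (22 years).
So Osei takes precedence.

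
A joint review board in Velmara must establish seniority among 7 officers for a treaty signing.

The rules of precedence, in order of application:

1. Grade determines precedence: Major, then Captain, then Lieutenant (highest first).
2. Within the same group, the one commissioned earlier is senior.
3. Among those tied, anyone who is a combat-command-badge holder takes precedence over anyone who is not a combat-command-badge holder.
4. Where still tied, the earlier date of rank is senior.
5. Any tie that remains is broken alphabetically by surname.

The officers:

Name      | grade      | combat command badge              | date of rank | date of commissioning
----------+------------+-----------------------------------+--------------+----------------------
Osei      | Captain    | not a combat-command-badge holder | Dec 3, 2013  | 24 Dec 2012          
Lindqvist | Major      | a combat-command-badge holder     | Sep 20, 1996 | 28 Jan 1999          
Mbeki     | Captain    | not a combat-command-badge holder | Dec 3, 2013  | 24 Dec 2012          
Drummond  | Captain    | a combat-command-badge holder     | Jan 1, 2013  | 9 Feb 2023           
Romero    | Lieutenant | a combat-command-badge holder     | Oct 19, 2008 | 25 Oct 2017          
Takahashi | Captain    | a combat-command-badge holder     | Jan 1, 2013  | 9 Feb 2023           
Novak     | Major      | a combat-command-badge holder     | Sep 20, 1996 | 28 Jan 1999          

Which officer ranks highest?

By grade: Lindqvist and Novak (Major); then Mbeki, Osei, Drummond and Takahashi (Captain); then Romero (Lieutenant).
Lindqvist and Novak both have date of commissioning 28 Jan 1999, so the next rule applies.
Lindqvist and Novak are each a combat-command-badge holder, so the next rule applies.
Lindqvist and Novak both have date of rank Sep 20, 1996, so the next rule applies.
Among Lindqvist and Novak, alphabetically by surname: Lindqvist before Novak.
Among Mbeki, Osei, Drummond and Takahashi, by date of commissioning (earlier first): Mbeki and Osei (24 Dec 2012) before Drummond and Takahashi (9 Feb 2023).
Mbeki and Osei are each not a combat-command-badge holder, so the next rule applies.
Mbeki and Osei both have date of rank Dec 3, 2013, so the next rule applies.
Among Mbeki and Osei, alphabetically by surname: Mbeki before Osei.
Drummond and Takahashi are each a combat-command-badge holder, so the next rule applies.
Drummond and Takahashi both have date of rank Jan 1, 2013, so the next rule applies.
Among Drummond and Takahashi, alphabetically by surname: Drummond before Takahashi.
Order: Lindqvist, Novak, Mbeki, Osei, Drummond, Takahashi, Romero.

Lindqvist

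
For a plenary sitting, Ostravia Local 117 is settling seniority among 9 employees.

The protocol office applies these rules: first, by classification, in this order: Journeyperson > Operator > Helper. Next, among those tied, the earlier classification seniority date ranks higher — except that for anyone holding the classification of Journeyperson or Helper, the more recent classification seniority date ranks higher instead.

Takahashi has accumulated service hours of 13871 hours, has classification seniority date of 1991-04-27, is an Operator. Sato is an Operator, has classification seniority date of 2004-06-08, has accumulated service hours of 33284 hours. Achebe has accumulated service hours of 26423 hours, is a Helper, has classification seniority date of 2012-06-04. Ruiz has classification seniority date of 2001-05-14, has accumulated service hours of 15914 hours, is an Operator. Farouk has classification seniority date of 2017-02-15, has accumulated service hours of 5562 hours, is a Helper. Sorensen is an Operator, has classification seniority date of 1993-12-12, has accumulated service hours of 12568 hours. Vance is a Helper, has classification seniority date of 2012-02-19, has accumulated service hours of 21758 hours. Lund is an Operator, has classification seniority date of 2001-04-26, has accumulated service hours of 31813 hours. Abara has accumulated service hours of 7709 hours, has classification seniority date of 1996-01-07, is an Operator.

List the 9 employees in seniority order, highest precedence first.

Takahashi, Sorensen, Abara, Lund, Ruiz, Sato, Farouk, Achebe, Vance

By classification: Takahashi, Sorensen, Abara, Lund, Ruiz and Sato (Operator); then Farouk, Achebe and Vance (Helper).
Among Takahashi, Sorensen, Abara, Lund, Ruiz and Sato, by classification seniority date (earlier first): Takahashi (1991-04-27) before Sorensen (1993-12-12) before Abara (1996-01-07) before Lund (2001-04-26) before Ruiz (2001-05-14) before Sato (2004-06-08).
Among Farouk, Achebe and Vance, by classification seniority date (later first) (reversed rule for this group): Farouk (2017-02-15) before Achebe (2012-06-04) before Vance (2012-02-19).
Full order: Takahashi, Sorensen, Abara, Lund, Ruiz, Sato, Farouk, Achebe, Vance.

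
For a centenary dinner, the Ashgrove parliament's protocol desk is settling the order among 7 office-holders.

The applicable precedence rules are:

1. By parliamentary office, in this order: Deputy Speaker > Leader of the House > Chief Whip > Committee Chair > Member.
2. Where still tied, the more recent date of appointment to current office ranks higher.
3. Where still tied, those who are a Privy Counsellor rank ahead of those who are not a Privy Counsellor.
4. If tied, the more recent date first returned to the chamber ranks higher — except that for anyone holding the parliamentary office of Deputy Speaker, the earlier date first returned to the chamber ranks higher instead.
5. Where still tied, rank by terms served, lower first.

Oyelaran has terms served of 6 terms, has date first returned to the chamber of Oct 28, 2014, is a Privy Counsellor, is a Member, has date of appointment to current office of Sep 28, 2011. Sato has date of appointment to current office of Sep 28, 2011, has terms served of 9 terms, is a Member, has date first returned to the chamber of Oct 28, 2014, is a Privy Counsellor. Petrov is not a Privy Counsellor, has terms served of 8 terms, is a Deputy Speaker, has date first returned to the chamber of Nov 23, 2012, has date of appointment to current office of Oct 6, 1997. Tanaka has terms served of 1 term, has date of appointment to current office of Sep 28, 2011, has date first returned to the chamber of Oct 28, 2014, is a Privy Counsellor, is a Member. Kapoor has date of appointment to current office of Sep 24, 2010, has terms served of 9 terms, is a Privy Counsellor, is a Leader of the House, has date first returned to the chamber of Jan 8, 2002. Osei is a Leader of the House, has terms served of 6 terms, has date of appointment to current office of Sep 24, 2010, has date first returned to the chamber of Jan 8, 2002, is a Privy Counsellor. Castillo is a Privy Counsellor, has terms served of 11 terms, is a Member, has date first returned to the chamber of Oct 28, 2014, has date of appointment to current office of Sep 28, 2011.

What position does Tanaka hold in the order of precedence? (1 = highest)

By parliamentary office: Petrov (Deputy Speaker); then Osei and Kapoor (Leader of the House); then Tanaka, Oyelaran, Sato and Castillo (Member).
Osei and Kapoor both have date of appointment to current office Sep 24, 2010, so the next rule applies.
Osei and Kapoor are each a Privy Counsellor, so the next rule applies.
Osei and Kapoor both have date first returned to the chamber Jan 8, 2002, so the next rule applies.
Among Osei and Kapoor, by terms served (lower first): Osei (6 terms) before Kapoor (9 terms).
Tanaka, Oyelaran, Sato and Castillo all have date of appointment to current office Sep 28, 2011, so the next rule applies.
Tanaka, Oyelaran, Sato and Castillo are each a Privy Counsellor, so the next rule applies.
Tanaka, Oyelaran, Sato and Castillo all have date first returned to the chamber Oct 28, 2014, so the next rule applies.
Among Tanaka, Oyelaran, Sato and Castillo, by terms served (lower first): Tanaka (1 term) before Oyelaran (6 terms) before Sato (9 terms) before Castillo (11 terms).
Order: Petrov, Osei, Kapoor, Tanaka, Oyelaran, Sato, Castillo. So position 4.

4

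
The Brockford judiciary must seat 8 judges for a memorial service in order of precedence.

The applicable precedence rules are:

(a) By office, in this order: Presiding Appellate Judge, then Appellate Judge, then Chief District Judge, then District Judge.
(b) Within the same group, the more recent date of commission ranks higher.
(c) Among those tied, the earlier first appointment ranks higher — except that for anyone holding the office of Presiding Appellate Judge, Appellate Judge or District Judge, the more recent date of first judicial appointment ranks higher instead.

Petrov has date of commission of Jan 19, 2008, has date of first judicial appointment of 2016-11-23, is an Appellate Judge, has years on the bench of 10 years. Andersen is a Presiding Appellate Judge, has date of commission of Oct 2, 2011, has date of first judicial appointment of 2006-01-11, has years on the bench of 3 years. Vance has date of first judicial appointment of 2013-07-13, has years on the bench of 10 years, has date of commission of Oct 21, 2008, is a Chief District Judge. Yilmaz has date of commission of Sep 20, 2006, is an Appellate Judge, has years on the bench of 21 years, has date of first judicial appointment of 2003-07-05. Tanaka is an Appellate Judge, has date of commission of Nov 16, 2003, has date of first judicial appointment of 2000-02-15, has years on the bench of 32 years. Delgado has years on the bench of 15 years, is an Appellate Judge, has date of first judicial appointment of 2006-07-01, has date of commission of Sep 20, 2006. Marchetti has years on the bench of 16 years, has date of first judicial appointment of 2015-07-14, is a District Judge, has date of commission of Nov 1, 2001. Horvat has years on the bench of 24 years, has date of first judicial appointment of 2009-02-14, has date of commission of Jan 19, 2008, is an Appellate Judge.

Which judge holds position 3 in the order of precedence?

Horvat

By office: Andersen (Presiding Appellate Judge); then Petrov, Horvat, Delgado, Yilmaz and Tanaka (Appellate Judge); then Vance (Chief District Judge); then Marchetti (District Judge).
Among Petrov, Horvat, Delgado, Yilmaz and Tanaka, by date of commission (later first): Petrov and Horvat (Jan 19, 2008) before Delgado and Yilmaz (Sep 20, 2006) before Tanaka (Nov 16, 2003).
Among Petrov and Horvat, by date of first judicial appointment (later first) (reversed rule for this group): Petrov (2016-11-23) before Horvat (2009-02-14).
Among Delgado and Yilmaz, by date of first judicial appointment (later first) (reversed rule for this group): Delgado (2006-07-01) before Yilmaz (2003-07-05).
Order: Andersen, Petrov, Horvat, Delgado, Yilmaz, Tanaka, Vance, Marchetti.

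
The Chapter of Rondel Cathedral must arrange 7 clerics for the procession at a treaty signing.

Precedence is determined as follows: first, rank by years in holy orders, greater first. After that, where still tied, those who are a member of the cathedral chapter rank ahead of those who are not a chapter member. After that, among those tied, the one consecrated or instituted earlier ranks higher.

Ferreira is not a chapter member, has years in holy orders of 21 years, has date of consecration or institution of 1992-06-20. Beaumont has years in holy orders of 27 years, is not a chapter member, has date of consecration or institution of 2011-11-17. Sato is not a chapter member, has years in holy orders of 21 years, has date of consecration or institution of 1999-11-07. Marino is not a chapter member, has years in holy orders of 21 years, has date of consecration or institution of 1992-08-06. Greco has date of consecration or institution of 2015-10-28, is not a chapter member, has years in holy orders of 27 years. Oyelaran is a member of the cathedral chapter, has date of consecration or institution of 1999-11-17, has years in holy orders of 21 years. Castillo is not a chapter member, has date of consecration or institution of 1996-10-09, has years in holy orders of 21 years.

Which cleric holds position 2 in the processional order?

By years in holy orders (higher first): Beaumont and Greco (both 27 years); then Oyelaran, Ferreira, Marino, Castillo and Sato (each 21 years).
Beaumont and Greco are each not a chapter member, so the next rule applies.
Among Beaumont and Greco, by date of consecration or institution (earlier first): Beaumont (2011-11-17) before Greco (2015-10-28).
Among Oyelaran, Ferreira, Marino, Castillo and Sato, a member of the cathedral chapter before not a chapter member: Oyelaran (a member of the cathedral chapter) before Ferreira, Marino, Castillo and Sato (not a chapter member).
Among Ferreira, Marino, Castillo and Sato, by date of consecration or institution (earlier first): Ferreira (1992-06-20) before Marino (1992-08-06) before Castillo (1996-10-09) before Sato (1999-11-07).
Order: Beaumont, Greco, Oyelaran, Ferreira, Marino, Castillo, Sato.

Greco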